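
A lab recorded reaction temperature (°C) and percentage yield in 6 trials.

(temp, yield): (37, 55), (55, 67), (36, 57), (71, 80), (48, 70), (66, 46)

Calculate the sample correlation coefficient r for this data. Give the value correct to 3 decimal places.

0.322

n = 6, Σx = 313, Σy = 375, Σx² = 17391, Σy² = 24179, Σxy = 19848
nΣxy − ΣxΣy = 119088 − 117375 = 1713
nΣx² − (Σx)² = 104346 − 97969 = 6377; nΣy² − (Σy)² = 145074 − 140625 = 4449
r = 1713 / √(6377 × 4449) = 1713 / 5326.4691 ≈ 0.322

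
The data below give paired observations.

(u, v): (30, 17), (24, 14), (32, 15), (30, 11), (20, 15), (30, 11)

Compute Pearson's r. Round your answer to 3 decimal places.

n = 6, Σu = 166, Σv = 83, Σu² = 4700, Σv² = 1177, Σuv = 2286
nΣuv − ΣuΣv = 13716 − 13778 = -62
nΣu² − (Σu)² = 28200 − 27556 = 644; nΣv² − (Σv)² = 7062 − 6889 = 173
r = -62 / √(644 × 173) = -62 / 333.7844 ≈ -0.186

-0.186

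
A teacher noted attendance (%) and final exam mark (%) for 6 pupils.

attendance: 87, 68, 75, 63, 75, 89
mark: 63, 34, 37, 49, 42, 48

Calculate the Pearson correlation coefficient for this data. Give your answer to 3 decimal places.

0.532

n = 6, Σx = 457, Σy = 273, Σx² = 35333, Σy² = 12963, Σxy = 21077
nΣxy − ΣxΣy = 126462 − 124761 = 1701
nΣx² − (Σx)² = 211998 − 208849 = 3149; nΣy² − (Σy)² = 77778 − 74529 = 3249
r = 1701 / √(3149 × 3249) = 1701 / 3198.6092 ≈ 0.532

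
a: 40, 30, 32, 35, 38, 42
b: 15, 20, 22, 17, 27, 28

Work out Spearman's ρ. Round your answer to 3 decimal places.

0.257

Rank a: 5, 1, 2, 3, 4, 6
Rank b: 1, 3, 4, 2, 5, 6
d = rank(a) − rank(b): 4, -2, -2, 1, -1, 0; Σd² = 26
ρ = 1 − 6Σd² / [n(n²−1)] = 1 − 6×26 / (6×35) = 1 − 156/210 ≈ 0.257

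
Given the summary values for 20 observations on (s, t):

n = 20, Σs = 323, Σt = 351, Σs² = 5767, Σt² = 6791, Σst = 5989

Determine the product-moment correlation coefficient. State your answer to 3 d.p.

0.544

r = (nΣst − ΣsΣt) / √[(nΣs² − (Σs)²)(nΣt² − (Σt)²)]
Numerator: 20×5989 − 323×351 = 6407
Denominator: √[(115340 − 104329)(135820 − 123201)] = √[11011 × 12619] = 11787.6125
r = 6407 / 11787.6125 ≈ 0.544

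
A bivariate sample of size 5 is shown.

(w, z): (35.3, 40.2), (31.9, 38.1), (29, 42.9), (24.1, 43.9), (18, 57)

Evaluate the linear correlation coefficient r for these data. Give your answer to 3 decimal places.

n = 5, Σw = 138.3, Σz = 222.1, Σw² = 4009.51, Σz² = 10084.27, Σwz = 5962.54
nΣwz − ΣwΣz = 29812.7 − 30716.43 = -903.73
nΣw² − (Σw)² = 20047.55 − 19126.89 = 920.66; nΣz² − (Σz)² = 50421.35 − 49328.41 = 1092.94
r = -903.73 / √(920.66 × 1092.94) = -903.73 / 1003.1082 ≈ -0.901

-0.901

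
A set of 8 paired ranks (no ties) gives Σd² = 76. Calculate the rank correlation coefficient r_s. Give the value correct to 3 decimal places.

ρ = 1 − 6Σd² / [n(n²−1)] = 1 − 6×76 / (8×63)
  = 1 − 456/504 = 1 − 0.9048 ≈ 0.095

0.095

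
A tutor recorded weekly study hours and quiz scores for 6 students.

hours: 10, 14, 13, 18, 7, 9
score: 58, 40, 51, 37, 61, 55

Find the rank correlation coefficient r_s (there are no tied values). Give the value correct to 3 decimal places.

-0.943

Rank hours: 3, 5, 4, 6, 1, 2
Rank score: 5, 2, 3, 1, 6, 4
d = rank(hours) − rank(score): -2, 3, 1, 5, -5, -2; Σd² = 68
ρ = 1 − 6Σd² / [n(n²−1)] = 1 − 6×68 / (6×35) = 1 − 408/210 ≈ -0.943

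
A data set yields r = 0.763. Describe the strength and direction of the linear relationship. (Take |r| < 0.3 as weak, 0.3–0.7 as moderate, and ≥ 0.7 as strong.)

r = 0.763 > 0 so the relationship is positive.
|r| = 0.763, which falls in the strong range.

strong positive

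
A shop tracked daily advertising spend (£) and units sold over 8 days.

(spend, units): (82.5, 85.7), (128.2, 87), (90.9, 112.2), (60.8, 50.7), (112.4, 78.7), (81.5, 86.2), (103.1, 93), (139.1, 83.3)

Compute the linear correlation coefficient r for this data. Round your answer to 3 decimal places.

0.322

n = 8, Σx = 798.5, Σy = 676.8, Σx² = 84455.37, Σy² = 59284.84, Σxy = 68551.7
nΣxy − ΣxΣy = 548413.6 − 540424.8 = 7988.8
nΣx² − (Σx)² = 675642.96 − 637602.25 = 38040.71; nΣy² − (Σy)² = 474278.72 − 458058.24 = 16220.48
r = 7988.8 / √(38040.71 × 16220.48) = 7988.8 / 24840.2612 ≈ 0.322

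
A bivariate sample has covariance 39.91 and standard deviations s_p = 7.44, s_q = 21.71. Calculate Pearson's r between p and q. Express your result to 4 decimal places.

r = Cov(p,q) / (s_p · s_q) = 39.91 / (7.44 × 21.71)
  = 39.91 / 161.5224 ≈ 0.2471

0.2471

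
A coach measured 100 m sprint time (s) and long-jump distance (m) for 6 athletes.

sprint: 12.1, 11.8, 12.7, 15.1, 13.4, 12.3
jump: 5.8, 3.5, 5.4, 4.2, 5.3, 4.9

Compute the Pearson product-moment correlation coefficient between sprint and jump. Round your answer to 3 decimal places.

-0.120

n = 6, Σx = 77.4, Σy = 29.1, Σx² = 1005.8, Σy² = 144.79, Σxy = 374.77
nΣxy − ΣxΣy = 2248.62 − 2252.34 = -3.72
nΣx² − (Σx)² = 6034.8 − 5990.76 = 44.04; nΣy² − (Σy)² = 868.74 − 846.81 = 21.93
r = -3.72 / √(44.04 × 21.93) = -3.72 / 31.0773 ≈ -0.120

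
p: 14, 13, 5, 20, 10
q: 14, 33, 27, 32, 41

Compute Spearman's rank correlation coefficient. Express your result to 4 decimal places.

Rank p: 4, 3, 1, 5, 2
Rank q: 1, 4, 2, 3, 5
d = rank(p) − rank(q): 3, -1, -1, 2, -3; Σd² = 24
ρ = 1 − 6Σd² / [n(n²−1)] = 1 − 6×24 / (5×24) = 1 − 144/120 ≈ -0.2000

-0.2000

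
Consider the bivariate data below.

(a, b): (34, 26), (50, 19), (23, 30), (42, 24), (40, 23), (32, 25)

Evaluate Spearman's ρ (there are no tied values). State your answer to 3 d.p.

Rank a: 3, 6, 1, 5, 4, 2
Rank b: 5, 1, 6, 3, 2, 4
d = rank(a) − rank(b): -2, 5, -5, 2, 2, -2; Σd² = 66
ρ = 1 − 6Σd² / [n(n²−1)] = 1 − 6×66 / (6×35) = 1 − 396/210 ≈ -0.886

-0.886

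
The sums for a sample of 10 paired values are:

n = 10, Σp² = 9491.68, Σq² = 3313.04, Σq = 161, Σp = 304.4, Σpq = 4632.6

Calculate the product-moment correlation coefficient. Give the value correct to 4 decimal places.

-0.6649

r = (nΣpq − ΣpΣq) / √[(nΣp² − (Σp)²)(nΣq² − (Σq)²)]
Numerator: 10×4632.6 − 304.4×161 = -2682.4
Denominator: √[(94916.8 − 92659.36)(33130.4 − 25921)] = √[2257.44 × 7209.4] = 4034.2023
r = -2682.4 / 4034.2023 ≈ -0.6649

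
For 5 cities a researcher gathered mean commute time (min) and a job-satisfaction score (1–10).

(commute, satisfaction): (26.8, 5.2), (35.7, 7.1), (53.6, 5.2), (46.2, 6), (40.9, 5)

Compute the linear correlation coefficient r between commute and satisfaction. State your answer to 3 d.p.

n = 5, Σx = 203.2, Σy = 28.5, Σx² = 8672.94, Σy² = 165.49, Σxy = 1153.25
nΣxy − ΣxΣy = 5766.25 − 5791.2 = -24.95
nΣx² − (Σx)² = 43364.7 − 41290.24 = 2074.46; nΣy² − (Σy)² = 827.45 − 812.25 = 15.2
r = -24.95 / √(2074.46 × 15.2) = -24.95 / 177.5719 ≈ -0.141

-0.141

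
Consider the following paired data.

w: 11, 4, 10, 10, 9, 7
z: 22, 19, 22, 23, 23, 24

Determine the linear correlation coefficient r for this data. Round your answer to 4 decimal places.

n = 6, Σw = 51, Σz = 133, Σw² = 467, Σz² = 2963, Σwz = 1143
nΣwz − ΣwΣz = 6858 − 6783 = 75
nΣw² − (Σw)² = 2802 − 2601 = 201; nΣz² − (Σz)² = 17778 − 17689 = 89
r = 75 / √(201 × 89) = 75 / 133.7498 ≈ 0.5607

0.5607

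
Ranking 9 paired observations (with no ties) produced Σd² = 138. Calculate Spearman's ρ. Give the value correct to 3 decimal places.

-0.150

ρ = 1 − 6Σd² / [n(n²−1)] = 1 − 6×138 / (9×80)
  = 1 − 828/720 = 1 − 1.1500 ≈ -0.150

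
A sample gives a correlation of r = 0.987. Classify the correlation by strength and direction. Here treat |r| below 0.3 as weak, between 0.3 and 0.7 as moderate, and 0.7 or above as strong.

r = 0.987 > 0 so the relationship is positive.
|r| = 0.987, which falls in the strong range.

strong positive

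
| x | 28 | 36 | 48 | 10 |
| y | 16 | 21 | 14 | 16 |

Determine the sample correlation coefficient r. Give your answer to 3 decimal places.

-0.052

n = 4, Σx = 122, Σy = 67, Σx² = 4484, Σy² = 1149, Σxy = 2036
nΣxy − ΣxΣy = 8144 − 8174 = -30
nΣx² − (Σx)² = 17936 − 14884 = 3052; nΣy² − (Σy)² = 4596 − 4489 = 107
r = -30 / √(3052 × 107) = -30 / 571.4578 ≈ -0.052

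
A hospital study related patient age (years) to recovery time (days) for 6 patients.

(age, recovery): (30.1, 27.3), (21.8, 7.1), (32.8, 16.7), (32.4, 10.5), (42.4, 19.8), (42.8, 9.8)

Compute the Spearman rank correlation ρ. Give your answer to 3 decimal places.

Rank age: 2, 1, 4, 3, 5, 6
Rank recovery: 6, 1, 4, 3, 5, 2
d = rank(age) − rank(recovery): -4, 0, 0, 0, 0, 4; Σd² = 32
ρ = 1 − 6Σd² / [n(n²−1)] = 1 − 6×32 / (6×35) = 1 − 192/210 ≈ 0.086

0.086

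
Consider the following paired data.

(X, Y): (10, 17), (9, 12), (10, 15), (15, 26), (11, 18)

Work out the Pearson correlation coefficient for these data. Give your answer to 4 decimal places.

0.9793

n = 5, ΣX = 55, ΣY = 88, ΣX² = 627, ΣY² = 1658, ΣXY = 1016
nΣXY − ΣXΣY = 5080 − 4840 = 240
nΣX² − (ΣX)² = 3135 − 3025 = 110; nΣY² − (ΣY)² = 8290 − 7744 = 546
r = 240 / √(110 × 546) = 240 / 245.0714 ≈ 0.9793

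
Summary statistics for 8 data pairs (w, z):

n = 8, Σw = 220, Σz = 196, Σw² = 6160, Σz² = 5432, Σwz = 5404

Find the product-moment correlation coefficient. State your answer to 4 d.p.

0.0532

r = (nΣwz − ΣwΣz) / √[(nΣw² − (Σw)²)(nΣz² − (Σz)²)]
Numerator: 8×5404 − 220×196 = 112
Denominator: √[(49280 − 48400)(43456 − 38416)] = √[880 × 5040] = 2105.9915
r = 112 / 2105.9915 ≈ 0.0532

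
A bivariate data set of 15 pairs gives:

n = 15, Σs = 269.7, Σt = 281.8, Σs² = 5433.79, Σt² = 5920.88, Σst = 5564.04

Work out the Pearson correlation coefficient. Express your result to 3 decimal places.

0.822

r = (nΣst − ΣsΣt) / √[(nΣs² − (Σs)²)(nΣt² − (Σt)²)]
Numerator: 15×5564.04 − 269.7×281.8 = 7459.14
Denominator: √[(81506.85 − 72738.09)(88813.2 − 79411.24)] = √[8768.76 × 9401.96] = 9079.8420
r = 7459.14 / 9079.8420 ≈ 0.822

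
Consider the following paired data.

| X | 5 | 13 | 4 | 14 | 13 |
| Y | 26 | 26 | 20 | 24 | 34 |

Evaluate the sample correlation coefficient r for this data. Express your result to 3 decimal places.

n = 5, ΣX = 49, ΣY = 130, ΣX² = 575, ΣY² = 3484, ΣXY = 1326
nΣXY − ΣXΣY = 6630 − 6370 = 260
nΣX² − (ΣX)² = 2875 − 2401 = 474; nΣY² − (ΣY)² = 17420 − 16900 = 520
r = 260 / √(474 × 520) = 260 / 496.4675 ≈ 0.524

0.524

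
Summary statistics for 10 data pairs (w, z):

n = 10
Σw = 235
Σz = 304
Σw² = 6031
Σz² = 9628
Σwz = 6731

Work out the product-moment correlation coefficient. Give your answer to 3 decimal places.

-0.932

r = (nΣwz − ΣwΣz) / √[(nΣw² − (Σw)²)(nΣz² − (Σz)²)]
Numerator: 10×6731 − 235×304 = -4130
Denominator: √[(60310 − 55225)(96280 − 92416)] = √[5085 × 3864] = 4432.6561
r = -4130 / 4432.6561 ≈ -0.932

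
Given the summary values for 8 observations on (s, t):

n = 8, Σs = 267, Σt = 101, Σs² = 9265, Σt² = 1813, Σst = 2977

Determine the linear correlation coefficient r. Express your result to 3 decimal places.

r = (nΣst − ΣsΣt) / √[(nΣs² − (Σs)²)(nΣt² − (Σt)²)]
Numerator: 8×2977 − 267×101 = -3151
Denominator: √[(74120 − 71289)(14504 − 10201)] = √[2831 × 4303] = 3490.2425
r = -3151 / 3490.2425 ≈ -0.903

-0.903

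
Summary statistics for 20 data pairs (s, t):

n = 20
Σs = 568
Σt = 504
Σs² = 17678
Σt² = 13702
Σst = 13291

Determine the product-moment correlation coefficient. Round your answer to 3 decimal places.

-0.822

r = (nΣst − ΣsΣt) / √[(nΣs² − (Σs)²)(nΣt² − (Σt)²)]
Numerator: 20×13291 − 568×504 = -20452
Denominator: √[(353560 − 322624)(274040 − 254016)] = √[30936 × 20024] = 24889.0029
r = -20452 / 24889.0029 ≈ -0.822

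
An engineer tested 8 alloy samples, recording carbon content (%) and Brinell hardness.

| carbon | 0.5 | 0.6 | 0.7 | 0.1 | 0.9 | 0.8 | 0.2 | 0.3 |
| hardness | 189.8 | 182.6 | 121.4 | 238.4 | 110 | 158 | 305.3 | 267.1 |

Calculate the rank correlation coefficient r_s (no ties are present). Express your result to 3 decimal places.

Rank carbon: 4, 5, 6, 1, 8, 7, 2, 3
Rank hardness: 5, 4, 2, 6, 1, 3, 8, 7
d = rank(carbon) − rank(hardness): -1, 1, 4, -5, 7, 4, -6, -4; Σd² = 160
ρ = 1 − 6Σd² / [n(n²−1)] = 1 − 6×160 / (8×63) = 1 − 960/504 ≈ -0.905

-0.905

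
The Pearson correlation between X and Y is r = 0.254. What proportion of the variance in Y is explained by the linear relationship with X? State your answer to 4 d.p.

0.0645

r² = (0.254)² = 0.0645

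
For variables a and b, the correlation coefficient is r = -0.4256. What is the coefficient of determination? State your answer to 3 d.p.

0.181

r² = (-0.4256)² = 0.181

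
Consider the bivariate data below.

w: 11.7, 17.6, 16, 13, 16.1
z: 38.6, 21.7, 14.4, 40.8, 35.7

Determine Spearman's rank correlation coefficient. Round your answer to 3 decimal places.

Rank w: 1, 5, 3, 2, 4
Rank z: 4, 2, 1, 5, 3
d = rank(w) − rank(z): -3, 3, 2, -3, 1; Σd² = 32
ρ = 1 − 6Σd² / [n(n²−1)] = 1 − 6×32 / (5×24) = 1 − 192/120 ≈ -0.600

-0.600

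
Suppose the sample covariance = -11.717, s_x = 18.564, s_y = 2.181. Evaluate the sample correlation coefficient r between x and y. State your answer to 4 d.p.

r = Cov(x,y) / (s_x · s_y) = -11.717 / (18.564 × 2.181)
  = -11.717 / 40.4881 ≈ -0.2894

-0.2894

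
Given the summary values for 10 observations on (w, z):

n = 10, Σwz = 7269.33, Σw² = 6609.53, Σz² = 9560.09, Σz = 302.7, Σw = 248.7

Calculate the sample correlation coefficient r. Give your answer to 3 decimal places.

r = (nΣwz − ΣwΣz) / √[(nΣw² − (Σw)²)(nΣz² − (Σz)²)]
Numerator: 10×7269.33 − 248.7×302.7 = -2588.19
Denominator: √[(66095.3 − 61851.69)(95600.9 − 91627.29)] = √[4243.61 × 3973.61] = 4106.3915
r = -2588.19 / 4106.3915 ≈ -0.630

-0.630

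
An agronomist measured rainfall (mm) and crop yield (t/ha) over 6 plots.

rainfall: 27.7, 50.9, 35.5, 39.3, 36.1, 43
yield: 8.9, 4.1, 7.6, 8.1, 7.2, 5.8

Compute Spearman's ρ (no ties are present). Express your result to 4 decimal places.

Rank rainfall: 1, 6, 2, 4, 3, 5
Rank yield: 6, 1, 4, 5, 3, 2
d = rank(rainfall) − rank(yield): -5, 5, -2, -1, 0, 3; Σd² = 64
ρ = 1 − 6Σd² / [n(n²−1)] = 1 − 6×64 / (6×35) = 1 − 384/210 ≈ -0.8286

-0.8286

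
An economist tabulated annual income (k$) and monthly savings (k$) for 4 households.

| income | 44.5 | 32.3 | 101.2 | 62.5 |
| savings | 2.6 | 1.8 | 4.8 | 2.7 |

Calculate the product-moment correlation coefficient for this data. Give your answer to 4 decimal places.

n = 4, Σx = 240.5, Σy = 11.9, Σx² = 17171.23, Σy² = 40.33, Σxy = 828.35
nΣxy − ΣxΣy = 3313.4 − 2861.95 = 451.45
nΣx² − (Σx)² = 68684.92 − 57840.25 = 10844.67; nΣy² − (Σy)² = 161.32 − 141.61 = 19.71
r = 451.45 / √(10844.67 × 19.71) = 451.45 / 462.3294 ≈ 0.9765

0.9765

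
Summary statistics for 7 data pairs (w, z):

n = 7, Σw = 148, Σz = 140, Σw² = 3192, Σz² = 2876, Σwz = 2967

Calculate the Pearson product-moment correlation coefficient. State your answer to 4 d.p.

r = (nΣwz − ΣwΣz) / √[(nΣw² − (Σw)²)(nΣz² − (Σz)²)]
Numerator: 7×2967 − 148×140 = 49
Denominator: √[(22344 − 21904)(20132 − 19600)] = √[440 × 532] = 483.8181
r = 49 / 483.8181 ≈ 0.1013

0.1013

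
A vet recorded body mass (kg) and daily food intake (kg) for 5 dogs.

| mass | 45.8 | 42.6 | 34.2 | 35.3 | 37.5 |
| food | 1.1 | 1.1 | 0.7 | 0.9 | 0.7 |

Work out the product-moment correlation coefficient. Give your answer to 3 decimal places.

0.843

n = 5, Σx = 195.4, Σy = 4.5, Σx² = 7734.38, Σy² = 4.21, Σxy = 179.2
nΣxy − ΣxΣy = 896 − 879.3 = 16.7
nΣx² − (Σx)² = 38671.9 − 38181.16 = 490.74; nΣy² − (Σy)² = 21.05 − 20.25 = 0.8
r = 16.7 / √(490.74 × 0.8) = 16.7 / 19.8139 ≈ 0.843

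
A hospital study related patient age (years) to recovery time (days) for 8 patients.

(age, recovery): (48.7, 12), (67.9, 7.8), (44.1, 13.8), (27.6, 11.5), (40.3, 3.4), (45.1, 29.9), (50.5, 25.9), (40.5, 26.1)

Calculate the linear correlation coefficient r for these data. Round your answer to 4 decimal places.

n = 8, Σx = 364.7, Σy = 130.4, Σx² = 17537.27, Σy² = 2785.12, Σxy = 5890.51
nΣxy − ΣxΣy = 47124.08 − 47556.88 = -432.8
nΣx² − (Σx)² = 140298.16 − 133006.09 = 7292.07; nΣy² − (Σy)² = 22280.96 − 17004.16 = 5276.8
r = -432.8 / √(7292.07 × 5276.8) = -432.8 / 6203.1278 ≈ -0.0698

-0.0698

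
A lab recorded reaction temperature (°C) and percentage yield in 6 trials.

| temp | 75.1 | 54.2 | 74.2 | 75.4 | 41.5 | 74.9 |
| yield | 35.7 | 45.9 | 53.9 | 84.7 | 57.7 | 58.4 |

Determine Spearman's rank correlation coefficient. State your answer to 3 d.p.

Rank temp: 5, 2, 3, 6, 1, 4
Rank yield: 1, 2, 3, 6, 4, 5
d = rank(temp) − rank(yield): 4, 0, 0, 0, -3, -1; Σd² = 26
ρ = 1 − 6Σd² / [n(n²−1)] = 1 − 6×26 / (6×35) = 1 − 156/210 ≈ 0.257

0.257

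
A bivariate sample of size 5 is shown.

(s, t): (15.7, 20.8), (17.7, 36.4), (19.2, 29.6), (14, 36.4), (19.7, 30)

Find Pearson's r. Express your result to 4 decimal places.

-0.0727

n = 5, Σs = 86.3, Σt = 153.2, Σs² = 1512.51, Σt² = 4858.72, Σst = 2639.76
nΣst − ΣsΣt = 13198.8 − 13221.16 = -22.36
nΣs² − (Σs)² = 7562.55 − 7447.69 = 114.86; nΣt² − (Σt)² = 24293.6 − 23470.24 = 823.36
r = -22.36 / √(114.86 × 823.36) = -22.36 / 307.5242 ≈ -0.0727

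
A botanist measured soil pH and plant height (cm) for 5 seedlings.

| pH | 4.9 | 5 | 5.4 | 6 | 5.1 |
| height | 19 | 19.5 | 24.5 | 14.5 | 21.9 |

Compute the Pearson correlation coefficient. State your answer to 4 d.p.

n = 5, Σx = 26.4, Σy = 99.4, Σx² = 140.18, Σy² = 2031.36, Σxy = 521.59
nΣxy − ΣxΣy = 2607.95 − 2624.16 = -16.21
nΣx² − (Σx)² = 700.9 − 696.96 = 3.94; nΣy² − (Σy)² = 10156.8 − 9880.36 = 276.44
r = -16.21 / √(3.94 × 276.44) = -16.21 / 33.0026 ≈ -0.4912

-0.4912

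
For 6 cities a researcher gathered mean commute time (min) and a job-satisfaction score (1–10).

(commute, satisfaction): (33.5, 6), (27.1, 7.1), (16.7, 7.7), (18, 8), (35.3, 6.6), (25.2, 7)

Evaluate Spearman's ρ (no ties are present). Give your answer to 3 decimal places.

-0.829

Rank commute: 5, 4, 1, 2, 6, 3
Rank satisfaction: 1, 4, 5, 6, 2, 3
d = rank(commute) − rank(satisfaction): 4, 0, -4, -4, 4, 0; Σd² = 64
ρ = 1 − 6Σd² / [n(n²−1)] = 1 − 6×64 / (6×35) = 1 − 384/210 ≈ -0.829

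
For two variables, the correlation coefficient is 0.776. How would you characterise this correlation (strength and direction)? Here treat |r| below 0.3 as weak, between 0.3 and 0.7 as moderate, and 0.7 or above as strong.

r = 0.776 > 0 so the relationship is positive.
|r| = 0.776, which falls in the strong range.

strong positive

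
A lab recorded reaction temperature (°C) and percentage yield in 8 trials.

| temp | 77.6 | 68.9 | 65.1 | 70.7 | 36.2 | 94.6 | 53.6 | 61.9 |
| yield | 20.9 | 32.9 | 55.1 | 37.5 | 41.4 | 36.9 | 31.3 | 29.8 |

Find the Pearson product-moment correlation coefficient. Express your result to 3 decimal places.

-0.206

n = 8, Σx = 528.6, Σy = 285.8, Σx² = 36969.64, Σy² = 10904.78, Σxy = 18638.63
nΣxy − ΣxΣy = 149109.04 − 151073.88 = -1964.84
nΣx² − (Σx)² = 295757.12 − 279417.96 = 16339.16; nΣy² − (Σy)² = 87238.24 − 81681.64 = 5556.6
r = -1964.84 / √(16339.16 × 5556.6) = -1964.84 / 9528.3879 ≈ -0.206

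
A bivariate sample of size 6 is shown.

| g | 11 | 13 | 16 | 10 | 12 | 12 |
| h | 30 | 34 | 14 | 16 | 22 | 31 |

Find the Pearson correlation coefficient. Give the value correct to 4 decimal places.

-0.2425

n = 6, Σg = 74, Σh = 147, Σg² = 934, Σh² = 3953, Σgh = 1792
nΣgh − ΣgΣh = 10752 − 10878 = -126
nΣg² − (Σg)² = 5604 − 5476 = 128; nΣh² − (Σh)² = 23718 − 21609 = 2109
r = -126 / √(128 × 2109) = -126 / 519.5691 ≈ -0.2425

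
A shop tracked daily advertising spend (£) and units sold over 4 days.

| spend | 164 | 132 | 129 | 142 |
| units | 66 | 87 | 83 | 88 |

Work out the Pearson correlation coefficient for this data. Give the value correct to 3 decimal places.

-0.856

n = 4, Σx = 567, Σy = 324, Σx² = 81125, Σy² = 26558, Σxy = 45511
nΣxy − ΣxΣy = 182044 − 183708 = -1664
nΣx² − (Σx)² = 324500 − 321489 = 3011; nΣy² − (Σy)² = 106232 − 104976 = 1256
r = -1664 / √(3011 × 1256) = -1664 / 1944.6892 ≈ -0.856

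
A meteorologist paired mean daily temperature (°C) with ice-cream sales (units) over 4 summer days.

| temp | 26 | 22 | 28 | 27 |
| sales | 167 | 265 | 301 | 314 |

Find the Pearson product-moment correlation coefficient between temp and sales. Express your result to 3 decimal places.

0.224

n = 4, Σx = 103, Σy = 1047, Σx² = 2673, Σy² = 287311, Σxy = 27078
nΣxy − ΣxΣy = 108312 − 107841 = 471
nΣx² − (Σx)² = 10692 − 10609 = 83; nΣy² − (Σy)² = 1149244 − 1096209 = 53035
r = 471 / √(83 × 53035) = 471 / 2098.0717 ≈ 0.224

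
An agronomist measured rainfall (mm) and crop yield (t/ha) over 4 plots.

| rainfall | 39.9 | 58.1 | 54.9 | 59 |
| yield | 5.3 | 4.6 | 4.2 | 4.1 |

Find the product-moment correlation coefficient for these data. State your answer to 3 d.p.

n = 4, Σx = 211.9, Σy = 18.2, Σx² = 11462.63, Σy² = 83.7, Σxy = 951.21
nΣxy − ΣxΣy = 3804.84 − 3856.58 = -51.74
nΣx² − (Σx)² = 45850.52 − 44901.61 = 948.91; nΣy² − (Σy)² = 334.8 − 331.24 = 3.56
r = -51.74 / √(948.91 × 3.56) = -51.74 / 58.1216 ≈ -0.890

-0.890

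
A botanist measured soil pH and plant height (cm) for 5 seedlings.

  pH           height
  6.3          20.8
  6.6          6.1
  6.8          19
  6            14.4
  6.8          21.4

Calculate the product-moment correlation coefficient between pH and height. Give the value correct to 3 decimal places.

n = 5, Σx = 32.5, Σy = 81.7, Σx² = 211.73, Σy² = 1496.17, Σxy = 532.42
nΣxy − ΣxΣy = 2662.1 − 2655.25 = 6.85
nΣx² − (Σx)² = 1058.65 − 1056.25 = 2.4; nΣy² − (Σy)² = 7480.85 − 6674.89 = 805.96
r = 6.85 / √(2.4 × 805.96) = 6.85 / 43.9807 ≈ 0.156

0.156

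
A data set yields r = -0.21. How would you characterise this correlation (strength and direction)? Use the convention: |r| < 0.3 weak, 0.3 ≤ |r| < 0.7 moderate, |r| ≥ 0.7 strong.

r = -0.21 < 0 so the relationship is negative.
|r| = 0.21, which falls in the weak range.

weak negative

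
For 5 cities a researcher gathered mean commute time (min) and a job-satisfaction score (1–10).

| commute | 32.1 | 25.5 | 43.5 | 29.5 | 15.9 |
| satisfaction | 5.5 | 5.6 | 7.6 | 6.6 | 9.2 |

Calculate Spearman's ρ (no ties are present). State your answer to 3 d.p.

Rank commute: 4, 2, 5, 3, 1
Rank satisfaction: 1, 2, 4, 3, 5
d = rank(commute) − rank(satisfaction): 3, 0, 1, 0, -4; Σd² = 26
ρ = 1 − 6Σd² / [n(n²−1)] = 1 − 6×26 / (5×24) = 1 − 156/120 ≈ -0.300

-0.300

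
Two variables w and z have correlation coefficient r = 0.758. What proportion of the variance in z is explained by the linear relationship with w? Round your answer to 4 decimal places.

0.5746

r² = (0.758)² = 0.5746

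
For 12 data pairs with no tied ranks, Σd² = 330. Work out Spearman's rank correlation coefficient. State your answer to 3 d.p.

ρ = 1 − 6Σd² / [n(n²−1)] = 1 − 6×330 / (12×143)
  = 1 − 1980/1716 = 1 − 1.1538 ≈ -0.154

-0.154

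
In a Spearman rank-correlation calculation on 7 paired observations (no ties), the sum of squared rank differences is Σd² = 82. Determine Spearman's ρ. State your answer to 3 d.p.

ρ = 1 − 6Σd² / [n(n²−1)] = 1 − 6×82 / (7×48)
  = 1 − 492/336 = 1 − 1.4643 ≈ -0.464

-0.464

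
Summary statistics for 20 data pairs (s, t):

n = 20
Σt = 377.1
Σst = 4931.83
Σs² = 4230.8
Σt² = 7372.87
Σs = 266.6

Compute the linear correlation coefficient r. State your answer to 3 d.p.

r = (nΣst − ΣsΣt) / √[(nΣs² − (Σs)²)(nΣt² − (Σt)²)]
Numerator: 20×4931.83 − 266.6×377.1 = -1898.26
Denominator: √[(84616 − 71075.56)(147457.4 − 142204.41)] = √[13540.44 × 5252.99] = 8433.7297
r = -1898.26 / 8433.7297 ≈ -0.225

-0.225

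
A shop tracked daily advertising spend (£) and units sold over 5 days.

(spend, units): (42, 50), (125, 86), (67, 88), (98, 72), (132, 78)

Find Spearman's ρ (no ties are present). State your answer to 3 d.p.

0.300

Rank spend: 1, 4, 2, 3, 5
Rank units: 1, 4, 5, 2, 3
d = rank(spend) − rank(units): 0, 0, -3, 1, 2; Σd² = 14
ρ = 1 − 6Σd² / [n(n²−1)] = 1 − 6×14 / (5×24) = 1 − 84/120 ≈ 0.300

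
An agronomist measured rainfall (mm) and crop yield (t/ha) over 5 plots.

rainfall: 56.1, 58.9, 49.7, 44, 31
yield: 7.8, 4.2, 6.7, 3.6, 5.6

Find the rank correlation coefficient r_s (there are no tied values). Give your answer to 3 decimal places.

Rank rainfall: 4, 5, 3, 2, 1
Rank yield: 5, 2, 4, 1, 3
d = rank(rainfall) − rank(yield): -1, 3, -1, 1, -2; Σd² = 16
ρ = 1 − 6Σd² / [n(n²−1)] = 1 − 6×16 / (5×24) = 1 − 96/120 ≈ 0.200

0.200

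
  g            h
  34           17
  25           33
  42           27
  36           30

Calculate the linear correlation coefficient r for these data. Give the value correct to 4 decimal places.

n = 4, Σg = 137, Σh = 107, Σg² = 4841, Σh² = 3007, Σgh = 3617
nΣgh − ΣgΣh = 14468 − 14659 = -191
nΣg² − (Σg)² = 19364 − 18769 = 595; nΣh² − (Σh)² = 12028 − 11449 = 579
r = -191 / √(595 × 579) = -191 / 586.9455 ≈ -0.3254

-0.3254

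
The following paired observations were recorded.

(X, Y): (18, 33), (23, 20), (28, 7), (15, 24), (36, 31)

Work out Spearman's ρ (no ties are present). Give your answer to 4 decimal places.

-0.2000

Rank X: 2, 3, 4, 1, 5
Rank Y: 5, 2, 1, 3, 4
d = rank(X) − rank(Y): -3, 1, 3, -2, 1; Σd² = 24
ρ = 1 − 6Σd² / [n(n²−1)] = 1 − 6×24 / (5×24) = 1 − 144/120 ≈ -0.2000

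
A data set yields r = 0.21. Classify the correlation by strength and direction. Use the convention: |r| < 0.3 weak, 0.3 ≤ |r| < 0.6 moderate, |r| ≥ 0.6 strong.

r = 0.21 > 0 so the relationship is positive.
|r| = 0.21, which falls in the weak range.

weak positive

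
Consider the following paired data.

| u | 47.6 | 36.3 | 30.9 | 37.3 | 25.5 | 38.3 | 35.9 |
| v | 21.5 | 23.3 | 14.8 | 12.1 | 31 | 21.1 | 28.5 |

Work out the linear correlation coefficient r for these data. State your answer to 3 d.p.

n = 7, Σu = 251.8, Σv = 152.3, Σu² = 9335.5, Σv² = 3589.05, Σuv = 5399.62
nΣuv − ΣuΣv = 37797.34 − 38349.14 = -551.8
nΣu² − (Σu)² = 65348.5 − 63403.24 = 1945.26; nΣv² − (Σv)² = 25123.35 − 23195.29 = 1928.06
r = -551.8 / √(1945.26 × 1928.06) = -551.8 / 1936.6409 ≈ -0.285

-0.285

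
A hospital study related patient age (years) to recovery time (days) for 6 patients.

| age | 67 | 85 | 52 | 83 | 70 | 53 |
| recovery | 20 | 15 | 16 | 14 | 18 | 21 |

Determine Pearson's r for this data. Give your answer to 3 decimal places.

-0.629

n = 6, Σx = 410, Σy = 104, Σx² = 29016, Σy² = 1842, Σxy = 6982
nΣxy − ΣxΣy = 41892 − 42640 = -748
nΣx² − (Σx)² = 174096 − 168100 = 5996; nΣy² − (Σy)² = 11052 − 10816 = 236
r = -748 / √(5996 × 236) = -748 / 1189.5613 ≈ -0.629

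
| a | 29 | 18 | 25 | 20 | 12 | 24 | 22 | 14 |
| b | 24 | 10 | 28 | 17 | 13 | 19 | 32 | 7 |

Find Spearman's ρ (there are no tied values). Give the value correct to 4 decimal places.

Rank a: 8, 3, 7, 4, 1, 6, 5, 2
Rank b: 6, 2, 7, 4, 3, 5, 8, 1
d = rank(a) − rank(b): 2, 1, 0, 0, -2, 1, -3, 1; Σd² = 20
ρ = 1 − 6Σd² / [n(n²−1)] = 1 − 6×20 / (8×63) = 1 − 120/504 ≈ 0.7619

0.7619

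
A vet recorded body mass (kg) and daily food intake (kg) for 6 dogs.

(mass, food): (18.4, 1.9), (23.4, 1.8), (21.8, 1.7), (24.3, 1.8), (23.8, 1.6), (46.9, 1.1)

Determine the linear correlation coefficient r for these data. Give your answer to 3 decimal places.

-0.957

n = 6, Σx = 158.6, Σy = 9.9, Σx² = 4717.9, Σy² = 16.75, Σxy = 247.55
nΣxy − ΣxΣy = 1485.3 − 1570.14 = -84.84
nΣx² − (Σx)² = 28307.4 − 25153.96 = 3153.44; nΣy² − (Σy)² = 100.5 − 98.01 = 2.49
r = -84.84 / √(3153.44 × 2.49) = -84.84 / 88.6119 ≈ -0.957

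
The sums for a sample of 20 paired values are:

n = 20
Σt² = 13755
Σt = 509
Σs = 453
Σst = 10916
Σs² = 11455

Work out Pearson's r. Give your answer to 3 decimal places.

-0.627

r = (nΣst − ΣsΣt) / √[(nΣs² − (Σs)²)(nΣt² − (Σt)²)]
Numerator: 20×10916 − 453×509 = -12257
Denominator: √[(229100 − 205209)(275100 − 259081)] = √[23891 × 16019] = 19562.9734
r = -12257 / 19562.9734 ≈ -0.627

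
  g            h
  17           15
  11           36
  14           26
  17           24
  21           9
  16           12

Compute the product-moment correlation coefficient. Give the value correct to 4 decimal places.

-0.8695

n = 6, Σg = 96, Σh = 122, Σg² = 1592, Σh² = 2998, Σgh = 1804
nΣgh − ΣgΣh = 10824 − 11712 = -888
nΣg² − (Σg)² = 9552 − 9216 = 336; nΣh² − (Σh)² = 17988 − 14884 = 3104
r = -888 / √(336 × 3104) = -888 / 1021.2463 ≈ -0.8695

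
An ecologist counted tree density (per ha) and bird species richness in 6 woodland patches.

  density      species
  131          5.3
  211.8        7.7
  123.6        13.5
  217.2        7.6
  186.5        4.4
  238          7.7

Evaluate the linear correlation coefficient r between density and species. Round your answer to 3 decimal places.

-0.312

n = 6, Σx = 1108.1, Σy = 46.2, Σx² = 215899.29, Σy² = 406.04, Σxy = 8297.68
nΣxy − ΣxΣy = 49786.08 − 51194.22 = -1408.14
nΣx² − (Σx)² = 1295395.74 − 1227885.61 = 67510.13; nΣy² − (Σy)² = 2436.24 − 2134.44 = 301.8
r = -1408.14 / √(67510.13 × 301.8) = -1408.14 / 4513.8185 ≈ -0.312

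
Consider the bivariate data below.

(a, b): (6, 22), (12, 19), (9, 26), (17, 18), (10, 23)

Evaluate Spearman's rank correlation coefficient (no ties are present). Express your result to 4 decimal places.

-0.7000

Rank a: 1, 4, 2, 5, 3
Rank b: 3, 2, 5, 1, 4
d = rank(a) − rank(b): -2, 2, -3, 4, -1; Σd² = 34
ρ = 1 − 6Σd² / [n(n²−1)] = 1 − 6×34 / (5×24) = 1 − 204/120 ≈ -0.7000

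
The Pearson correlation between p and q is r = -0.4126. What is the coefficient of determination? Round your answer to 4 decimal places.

r² = (-0.4126)² = 0.1702

0.1702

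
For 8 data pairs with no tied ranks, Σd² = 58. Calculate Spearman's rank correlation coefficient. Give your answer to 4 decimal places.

0.3095

ρ = 1 − 6Σd² / [n(n²−1)] = 1 − 6×58 / (8×63)
  = 1 − 348/504 = 1 − 0.69048 ≈ 0.3095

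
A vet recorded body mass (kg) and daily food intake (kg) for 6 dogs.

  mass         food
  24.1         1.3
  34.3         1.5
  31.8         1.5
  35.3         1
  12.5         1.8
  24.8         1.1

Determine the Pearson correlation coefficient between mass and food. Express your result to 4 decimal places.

n = 6, Σx = 162.8, Σy = 8.2, Σx² = 4785.92, Σy² = 11.64, Σxy = 215.56
nΣxy − ΣxΣy = 1293.36 − 1334.96 = -41.6
nΣx² − (Σx)² = 28715.52 − 26503.84 = 2211.68; nΣy² − (Σy)² = 69.84 − 67.24 = 2.6
r = -41.6 / √(2211.68 × 2.6) = -41.6 / 75.8312 ≈ -0.5486

-0.5486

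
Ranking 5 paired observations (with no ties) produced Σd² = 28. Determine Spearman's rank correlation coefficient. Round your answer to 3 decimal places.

-0.400

ρ = 1 − 6Σd² / [n(n²−1)] = 1 − 6×28 / (5×24)
  = 1 − 168/120 = 1 − 1.4000 ≈ -0.400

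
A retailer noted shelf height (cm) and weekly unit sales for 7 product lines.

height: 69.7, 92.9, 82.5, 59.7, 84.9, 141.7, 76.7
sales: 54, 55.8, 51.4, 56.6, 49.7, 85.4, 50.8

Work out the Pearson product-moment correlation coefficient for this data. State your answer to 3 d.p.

n = 7, Σx = 608.1, Σy = 403.7, Σx² = 57028.63, Σy² = 24219.05, Σxy = 36784.21
nΣxy − ΣxΣy = 257489.47 − 245489.97 = 11999.5
nΣx² − (Σx)² = 399200.41 − 369785.61 = 29414.8; nΣy² − (Σy)² = 169533.35 − 162973.69 = 6559.66
r = 11999.5 / √(29414.8 × 6559.66) = 11999.5 / 13890.6835 ≈ 0.864

0.864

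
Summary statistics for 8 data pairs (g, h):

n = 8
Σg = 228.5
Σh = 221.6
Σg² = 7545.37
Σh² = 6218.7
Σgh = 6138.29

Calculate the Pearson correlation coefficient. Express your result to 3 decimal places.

r = (nΣgh − ΣgΣh) / √[(nΣg² − (Σg)²)(nΣh² − (Σh)²)]
Numerator: 8×6138.29 − 228.5×221.6 = -1529.28
Denominator: √[(60362.96 − 52212.25)(49749.6 − 49106.56)] = √[8150.71 × 643.04] = 2289.3738
r = -1529.28 / 2289.3738 ≈ -0.668

-0.668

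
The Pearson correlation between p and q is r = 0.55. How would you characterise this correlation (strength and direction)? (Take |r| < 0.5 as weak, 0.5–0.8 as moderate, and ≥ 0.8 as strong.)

r = 0.55 > 0 so the relationship is positive.
|r| = 0.55, which falls in the moderate range.

moderate positive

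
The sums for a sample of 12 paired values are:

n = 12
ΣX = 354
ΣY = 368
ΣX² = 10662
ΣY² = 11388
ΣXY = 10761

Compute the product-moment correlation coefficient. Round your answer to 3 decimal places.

r = (nΣXY − ΣXΣY) / √[(nΣX² − (ΣX)²)(nΣY² − (ΣY)²)]
Numerator: 12×10761 − 354×368 = -1140
Denominator: √[(127944 − 125316)(136656 − 135424)] = √[2628 × 1232] = 1799.3599
r = -1140 / 1799.3599 ≈ -0.634

-0.634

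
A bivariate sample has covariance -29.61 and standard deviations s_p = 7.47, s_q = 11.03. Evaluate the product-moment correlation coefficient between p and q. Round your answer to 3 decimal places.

r = Cov(p,q) / (s_p · s_q) = -29.61 / (7.47 × 11.03)
  = -29.61 / 82.3941 ≈ -0.359

-0.359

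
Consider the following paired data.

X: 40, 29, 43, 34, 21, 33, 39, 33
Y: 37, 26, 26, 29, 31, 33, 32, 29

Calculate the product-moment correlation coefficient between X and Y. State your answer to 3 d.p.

n = 8, ΣX = 272, ΣY = 243, ΣX² = 9586, ΣY² = 7477, ΣXY = 8283
nΣXY − ΣXΣY = 66264 − 66096 = 168
nΣX² − (ΣX)² = 76688 − 73984 = 2704; nΣY² − (ΣY)² = 59816 − 59049 = 767
r = 168 / √(2704 × 767) = 168 / 1440.1278 ≈ 0.117

0.117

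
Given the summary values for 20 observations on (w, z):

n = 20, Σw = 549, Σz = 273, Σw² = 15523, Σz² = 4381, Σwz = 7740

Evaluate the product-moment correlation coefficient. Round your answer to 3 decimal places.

r = (nΣwz − ΣwΣz) / √[(nΣw² − (Σw)²)(nΣz² − (Σz)²)]
Numerator: 20×7740 − 549×273 = 4923
Denominator: √[(310460 − 301401)(87620 − 74529)] = √[9059 × 13091] = 10889.9664
r = 4923 / 10889.9664 ≈ 0.452

0.452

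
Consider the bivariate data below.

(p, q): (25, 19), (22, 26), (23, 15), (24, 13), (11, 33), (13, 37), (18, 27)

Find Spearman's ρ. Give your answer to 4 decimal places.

Rank p: 7, 4, 5, 6, 1, 2, 3
Rank q: 3, 4, 2, 1, 6, 7, 5
d = rank(p) − rank(q): 4, 0, 3, 5, -5, -5, -2; Σd² = 104
ρ = 1 − 6Σd² / [n(n²−1)] = 1 − 6×104 / (7×48) = 1 − 624/336 ≈ -0.8571

-0.8571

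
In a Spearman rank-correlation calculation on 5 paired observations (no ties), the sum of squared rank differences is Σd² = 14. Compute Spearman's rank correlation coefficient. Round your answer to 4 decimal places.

ρ = 1 − 6Σd² / [n(n²−1)] = 1 − 6×14 / (5×24)
  = 1 − 84/120 = 1 − 0.70000 ≈ 0.3000

0.3000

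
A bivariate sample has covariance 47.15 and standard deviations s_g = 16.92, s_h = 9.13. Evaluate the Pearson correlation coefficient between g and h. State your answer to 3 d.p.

r = Cov(g,h) / (s_g · s_h) = 47.15 / (16.92 × 9.13)
  = 47.15 / 154.4796 ≈ 0.305

0.305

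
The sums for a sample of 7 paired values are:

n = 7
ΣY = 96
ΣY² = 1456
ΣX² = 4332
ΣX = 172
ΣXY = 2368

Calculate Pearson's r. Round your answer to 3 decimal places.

0.075

r = (nΣXY − ΣXΣY) / √[(nΣX² − (ΣX)²)(nΣY² − (ΣY)²)]
Numerator: 7×2368 − 172×96 = 64
Denominator: √[(30324 − 29584)(10192 − 9216)] = √[740 × 976] = 849.8470
r = 64 / 849.8470 ≈ 0.075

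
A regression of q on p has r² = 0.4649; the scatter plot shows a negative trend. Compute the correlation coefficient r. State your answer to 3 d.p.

|r| = √0.4649 = 0.682
The association is negative, so r = −0.682.

-0.682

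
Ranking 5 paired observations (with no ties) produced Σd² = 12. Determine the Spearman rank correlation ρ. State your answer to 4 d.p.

ρ = 1 − 6Σd² / [n(n²−1)] = 1 − 6×12 / (5×24)
  = 1 − 72/120 = 1 − 0.60000 ≈ 0.4000

0.4000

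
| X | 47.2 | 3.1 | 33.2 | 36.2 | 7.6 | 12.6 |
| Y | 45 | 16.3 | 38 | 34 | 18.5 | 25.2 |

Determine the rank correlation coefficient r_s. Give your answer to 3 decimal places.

Rank X: 6, 1, 4, 5, 2, 3
Rank Y: 6, 1, 5, 4, 2, 3
d = rank(X) − rank(Y): 0, 0, -1, 1, 0, 0; Σd² = 2
ρ = 1 − 6Σd² / [n(n²−1)] = 1 − 6×2 / (6×35) = 1 − 12/210 ≈ 0.943

0.943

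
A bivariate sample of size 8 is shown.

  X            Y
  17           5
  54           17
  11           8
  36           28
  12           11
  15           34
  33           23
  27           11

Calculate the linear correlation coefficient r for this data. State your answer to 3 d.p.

0.266

n = 8, ΣX = 205, ΣY = 137, ΣX² = 6809, ΣY² = 3089, ΣXY = 3797
nΣXY − ΣXΣY = 30376 − 28085 = 2291
nΣX² − (ΣX)² = 54472 − 42025 = 12447; nΣY² − (ΣY)² = 24712 − 18769 = 5943
r = 2291 / √(12447 × 5943) = 2291 / 8600.7279 ≈ 0.266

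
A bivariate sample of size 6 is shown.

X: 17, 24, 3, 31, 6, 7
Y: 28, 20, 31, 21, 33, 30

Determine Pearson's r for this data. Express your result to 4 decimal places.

-0.9299

n = 6, ΣX = 88, ΣY = 163, ΣX² = 1920, ΣY² = 4575, ΣXY = 2108
nΣXY − ΣXΣY = 12648 − 14344 = -1696
nΣX² − (ΣX)² = 11520 − 7744 = 3776; nΣY² − (ΣY)² = 27450 − 26569 = 881
r = -1696 / √(3776 × 881) = -1696 / 1823.9123 ≈ -0.9299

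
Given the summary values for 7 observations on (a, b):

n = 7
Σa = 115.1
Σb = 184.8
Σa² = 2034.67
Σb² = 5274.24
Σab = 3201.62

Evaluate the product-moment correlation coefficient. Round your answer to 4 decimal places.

r = (nΣab − ΣaΣb) / √[(nΣa² − (Σa)²)(nΣb² − (Σb)²)]
Numerator: 7×3201.62 − 115.1×184.8 = 1140.86
Denominator: √[(14242.69 − 13248.01)(36919.68 − 34151.04)] = √[994.68 × 2768.64] = 1659.4911
r = 1140.86 / 1659.4911 ≈ 0.6875

0.6875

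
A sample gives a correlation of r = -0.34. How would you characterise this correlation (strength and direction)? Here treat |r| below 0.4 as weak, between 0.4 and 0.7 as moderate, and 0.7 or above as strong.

weak negative

r = -0.34 < 0 so the relationship is negative.
|r| = 0.34, which falls in the weak range.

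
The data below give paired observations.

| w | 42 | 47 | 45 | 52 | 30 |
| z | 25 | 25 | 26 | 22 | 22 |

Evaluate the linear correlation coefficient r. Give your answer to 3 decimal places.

0.244

n = 5, Σw = 216, Σz = 120, Σw² = 9602, Σz² = 2894, Σwz = 5199
nΣwz − ΣwΣz = 25995 − 25920 = 75
nΣw² − (Σw)² = 48010 − 46656 = 1354; nΣz² − (Σz)² = 14470 − 14400 = 70
r = 75 / √(1354 × 70) = 75 / 307.8636 ≈ 0.244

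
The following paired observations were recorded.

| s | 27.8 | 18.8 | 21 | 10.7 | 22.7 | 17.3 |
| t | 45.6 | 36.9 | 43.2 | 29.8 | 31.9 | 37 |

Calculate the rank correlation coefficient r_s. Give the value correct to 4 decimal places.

0.6000

Rank s: 6, 3, 4, 1, 5, 2
Rank t: 6, 3, 5, 1, 2, 4
d = rank(s) − rank(t): 0, 0, -1, 0, 3, -2; Σd² = 14
ρ = 1 − 6Σd² / [n(n²−1)] = 1 − 6×14 / (6×35) = 1 − 84/210 ≈ 0.6000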